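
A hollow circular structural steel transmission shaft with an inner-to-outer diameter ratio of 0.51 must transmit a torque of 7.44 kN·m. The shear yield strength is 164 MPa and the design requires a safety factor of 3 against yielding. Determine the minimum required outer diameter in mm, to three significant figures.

τ_allow = 164/3 = 54.67 MPa.
For a hollow shaft τ = 16T/[πd_o³(1−k⁴)] with k = 0.51, so 1−k⁴ = 0.9323.
d_o³ = 16T/[π τ_allow (1−k⁴)] = 16×7440000/(π×54.67×0.9323) = 743400 mm³.
d_o = 90.59 mm.

d_o = 90.6 mm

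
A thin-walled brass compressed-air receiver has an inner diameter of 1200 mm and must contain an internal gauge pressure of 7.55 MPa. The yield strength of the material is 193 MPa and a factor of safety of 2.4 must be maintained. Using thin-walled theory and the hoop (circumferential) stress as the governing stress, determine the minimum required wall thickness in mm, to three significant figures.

t = 56.3 mm

σ_allow = 193/2.4 = 80.42 MPa.
Hoop stress σ_h = pD/(2t), so t = pD/(2σ_allow) = 7.55×1200/(2×80.42) = 56.33 mm.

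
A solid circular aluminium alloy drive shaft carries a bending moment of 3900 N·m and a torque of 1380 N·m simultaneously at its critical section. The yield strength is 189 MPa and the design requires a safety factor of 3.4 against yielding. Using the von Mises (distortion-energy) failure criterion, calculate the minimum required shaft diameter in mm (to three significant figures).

d = 90.8 mm

σ_allow = σ_y/n = 189/3.4 = 55.59 MPa.
For a solid shaft σ_b = 32M/(πd³) and τ = 16T/(πd³), so the von Mises stress is σ' = (16/πd³)·√(4M²+3T²).
√(4M²+3T²) = √(4×(3.900×10^6)² + 3×(1.380×10^6)²) = 8.158×10^6 N·mm.
d³ = 16×8.158×10^6/(π×55.59) = 747400 mm³.
d = 90.75 mm.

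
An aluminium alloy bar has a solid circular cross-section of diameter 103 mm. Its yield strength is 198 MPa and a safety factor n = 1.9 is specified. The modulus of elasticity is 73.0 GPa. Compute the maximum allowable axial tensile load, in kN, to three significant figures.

σ_allow = 198/1.9 = 104.2 MPa.
A = πd²/4 = π×103²/4 = 8332 mm².
F_allow = σ_allow × A = 104.2×8332 = 868300 N.

F_allow = 868 kN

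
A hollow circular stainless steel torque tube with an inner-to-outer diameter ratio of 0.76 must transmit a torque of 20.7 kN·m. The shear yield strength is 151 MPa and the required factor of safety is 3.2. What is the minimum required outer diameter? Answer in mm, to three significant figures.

τ_allow = 151/3.2 = 47.19 MPa.
For a hollow shaft τ = 16T/[πd_o³(1−k⁴)] with k = 0.76, so 1−k⁴ = 0.6664.
d_o³ = 16T/[π τ_allow (1−k⁴)] = 16×2.0700×10^7/(π×47.19×0.6664) = 3.353×10^6 mm³.
d_o = 149.7 mm.

d_o = 150 mm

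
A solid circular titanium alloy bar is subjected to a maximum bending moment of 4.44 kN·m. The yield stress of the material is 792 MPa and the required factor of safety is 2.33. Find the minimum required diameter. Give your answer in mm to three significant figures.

d = 51.1 mm

σ_allow = 792/2.33 = 339.9 MPa.
For a solid circular section σ = 32M/(πd³), so d³ = 32M/(π σ_allow) = 32×4440000/(π×339.9) = 133000 mm³.
d = 51.05 mm.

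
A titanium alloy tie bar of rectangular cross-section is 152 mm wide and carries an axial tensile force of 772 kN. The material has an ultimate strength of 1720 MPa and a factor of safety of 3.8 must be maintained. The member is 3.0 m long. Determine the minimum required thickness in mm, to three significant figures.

t = 11.2 mm

σ_allow = 1720/3.8 = 452.6 MPa.
Required area A = F/σ_allow = 772000/452.6 = 1706 mm².
t = A/w = 1706/152 = 11.22 mm.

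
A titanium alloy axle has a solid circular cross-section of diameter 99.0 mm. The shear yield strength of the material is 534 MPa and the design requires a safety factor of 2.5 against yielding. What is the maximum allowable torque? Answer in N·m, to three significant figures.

τ_allow = 534/2.5 = 213.6 MPa.
For a solid shaft T_allow = τ_allow·πd³/16; πd³/16 = π×99.0³/16 = 190500 mm³.
T_allow = 213.6×190500 = 4.069×10^7 N·mm = 40690 N·m.

T_allow = 40700 N·m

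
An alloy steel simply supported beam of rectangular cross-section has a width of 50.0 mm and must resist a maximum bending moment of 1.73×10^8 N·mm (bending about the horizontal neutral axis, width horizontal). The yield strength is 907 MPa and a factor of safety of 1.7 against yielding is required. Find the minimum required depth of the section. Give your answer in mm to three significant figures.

h = 197 mm

σ_allow = 907/1.7 = 533.5 MPa.
For a rectangular section σ = 6M/(bh²), so h² = 6M/(b σ_allow) = 6×1.7300×10^8/(50.0×533.5) = 38910 mm².
h = 197.3 mm.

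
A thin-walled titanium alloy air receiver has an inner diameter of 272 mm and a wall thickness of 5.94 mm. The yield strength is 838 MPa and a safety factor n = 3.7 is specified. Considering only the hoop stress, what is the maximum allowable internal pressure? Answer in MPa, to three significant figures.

σ_allow = 838/3.7 = 226.5 MPa.
σ_h = pD/(2t) → p_allow = 2σ_allow t/D = 2×226.5×5.94/272 = 9.892 MPa.

p_allow = 9.89 MPa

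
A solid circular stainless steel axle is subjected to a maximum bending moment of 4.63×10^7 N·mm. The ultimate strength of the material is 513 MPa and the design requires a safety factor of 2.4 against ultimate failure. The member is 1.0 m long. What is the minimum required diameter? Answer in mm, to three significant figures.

σ_allow = 513/2.4 = 213.8 MPa.
For a solid circular section σ = 32M/(πd³), so d³ = 32M/(π σ_allow) = 32×4.6300×10^7/(π×213.8) = 2.206×10^6 mm³.
d = 130.2 mm.

d = 130 mm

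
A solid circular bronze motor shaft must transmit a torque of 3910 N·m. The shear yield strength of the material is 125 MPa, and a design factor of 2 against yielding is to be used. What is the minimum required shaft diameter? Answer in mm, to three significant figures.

Allowable shear stress τ_allow = 125/2 = 62.50 MPa.
For a solid shaft τ = 16T/(πd³), so d³ = 16T/(π τ_allow) = 16×3910000/(π×62.50) = 318600 mm³.
d = (318600)^(1/3) = 68.30 mm.

d = 68.3 mm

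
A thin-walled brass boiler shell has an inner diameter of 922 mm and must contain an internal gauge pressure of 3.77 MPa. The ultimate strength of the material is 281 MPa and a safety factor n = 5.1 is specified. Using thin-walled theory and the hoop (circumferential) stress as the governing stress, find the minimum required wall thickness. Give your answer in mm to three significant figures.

σ_allow = 281/5.1 = 55.10 MPa.
Hoop stress σ_h = pD/(2t), so t = pD/(2σ_allow) = 3.77×922/(2×55.10) = 31.54 mm.

t = 31.5 mm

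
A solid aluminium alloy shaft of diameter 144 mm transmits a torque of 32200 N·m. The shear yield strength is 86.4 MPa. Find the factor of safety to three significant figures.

n = 1.57

τ = 16T/(πd³) = 16×3.2200×10^7/(π×144³) = 54.92 MPa.
n = τ_limit/τ = 86.4/54.92 = 1.573.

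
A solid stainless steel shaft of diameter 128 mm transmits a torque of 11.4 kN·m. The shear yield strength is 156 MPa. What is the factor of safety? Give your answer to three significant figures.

n = 5.63

τ = 16T/(πd³) = 16×1.1400×10^7/(π×128³) = 27.69 MPa.
n = τ_limit/τ = 156/27.69 = 5.635.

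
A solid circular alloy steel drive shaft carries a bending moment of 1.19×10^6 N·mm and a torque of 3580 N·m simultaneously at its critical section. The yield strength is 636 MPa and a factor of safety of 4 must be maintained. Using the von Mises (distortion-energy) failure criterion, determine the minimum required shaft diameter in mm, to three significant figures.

d = 59.7 mm

σ_allow = σ_y/n = 636/4 = 159.0 MPa.
For a solid shaft σ_b = 32M/(πd³) and τ = 16T/(πd³), so the von Mises stress is σ' = (16/πd³)·√(4M²+3T²).
√(4M²+3T²) = √(4×(1.190×10^6)² + 3×(3.580×10^6)²) = 6.642×10^6 N·mm.
d³ = 16×6.642×10^6/(π×159.0) = 212700 mm³.
d = 59.70 mm.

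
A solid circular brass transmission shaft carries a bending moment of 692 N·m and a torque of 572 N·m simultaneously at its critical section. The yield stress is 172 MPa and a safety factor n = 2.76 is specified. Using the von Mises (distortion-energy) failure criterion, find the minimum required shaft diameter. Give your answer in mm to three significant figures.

d = 51.8 mm

σ_allow = σ_y/n = 172/2.76 = 62.32 MPa.
For a solid shaft σ_b = 32M/(πd³) and τ = 16T/(πd³), so the von Mises stress is σ' = (16/πd³)·√(4M²+3T²).
√(4M²+3T²) = √(4×(692000)² + 3×(572000)²) = 1.702×10^6 N·mm.
d³ = 16×1.702×10^6/(π×62.32) = 139100 mm³.
d = 51.81 mm.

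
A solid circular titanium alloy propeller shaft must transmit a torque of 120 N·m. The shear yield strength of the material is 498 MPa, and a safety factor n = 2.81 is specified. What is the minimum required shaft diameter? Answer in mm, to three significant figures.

d = 15.1 mm

Allowable shear stress τ_allow = 498/2.81 = 177.2 MPa.
For a solid shaft τ = 16T/(πd³), so d³ = 16T/(π τ_allow) = 16×120000/(π×177.2) = 3448 mm³.
d = (3448)^(1/3) = 15.11 mm.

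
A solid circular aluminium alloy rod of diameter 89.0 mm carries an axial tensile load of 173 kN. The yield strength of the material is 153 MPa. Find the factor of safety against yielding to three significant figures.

A = πd²/4 = 6221 mm².
σ = F/A = 173000/6221 = 27.81 MPa.
n = 153/27.81 = 5.502.

n = 5.50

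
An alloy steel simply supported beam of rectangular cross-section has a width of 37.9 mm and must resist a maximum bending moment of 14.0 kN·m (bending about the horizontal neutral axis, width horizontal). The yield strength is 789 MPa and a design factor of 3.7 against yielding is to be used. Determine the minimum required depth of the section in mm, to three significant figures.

σ_allow = 789/3.7 = 213.2 MPa.
For a rectangular section σ = 6M/(bh²), so h² = 6M/(b σ_allow) = 6×1.4000×10^7/(37.9×213.2) = 10390 mm².
h = 101.9 mm.

h = 102 mm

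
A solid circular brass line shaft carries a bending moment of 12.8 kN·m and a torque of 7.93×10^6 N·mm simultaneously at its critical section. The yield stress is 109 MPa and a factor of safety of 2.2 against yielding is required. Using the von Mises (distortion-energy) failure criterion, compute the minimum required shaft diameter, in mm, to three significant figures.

σ_allow = σ_y/n = 109/2.2 = 49.55 MPa.
For a solid shaft σ_b = 32M/(πd³) and τ = 16T/(πd³), so the von Mises stress is σ' = (16/πd³)·√(4M²+3T²).
√(4M²+3T²) = √(4×(1.280×10^7)² + 3×(7.930×10^6)²) = 2.905×10^7 N·mm.
d³ = 16×2.905×10^7/(π×49.55) = 2.986×10^6 mm³.
d = 144.0 mm.

d = 144 mm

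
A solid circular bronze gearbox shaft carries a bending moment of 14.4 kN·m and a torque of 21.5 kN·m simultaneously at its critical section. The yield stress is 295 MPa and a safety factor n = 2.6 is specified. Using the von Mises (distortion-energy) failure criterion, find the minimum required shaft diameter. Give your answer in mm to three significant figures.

d = 128 mm

σ_allow = σ_y/n = 295/2.6 = 113.5 MPa.
For a solid shaft σ_b = 32M/(πd³) and τ = 16T/(πd³), so the von Mises stress is σ' = (16/πd³)·√(4M²+3T²).
√(4M²+3T²) = √(4×(1.440×10^7)² + 3×(2.150×10^7)²) = 4.708×10^7 N·mm.
d³ = 16×4.708×10^7/(π×113.5) = 2.113×10^6 mm³.
d = 128.3 mm.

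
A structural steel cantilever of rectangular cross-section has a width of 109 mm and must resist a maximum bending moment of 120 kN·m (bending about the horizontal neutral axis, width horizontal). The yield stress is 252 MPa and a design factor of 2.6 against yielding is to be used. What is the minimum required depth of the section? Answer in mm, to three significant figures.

h = 261 mm

σ_allow = 252/2.6 = 96.92 MPa.
For a rectangular section σ = 6M/(bh²), so h² = 6M/(b σ_allow) = 6×1.2000×10^8/(109×96.92) = 68150 mm².
h = 261.1 mm.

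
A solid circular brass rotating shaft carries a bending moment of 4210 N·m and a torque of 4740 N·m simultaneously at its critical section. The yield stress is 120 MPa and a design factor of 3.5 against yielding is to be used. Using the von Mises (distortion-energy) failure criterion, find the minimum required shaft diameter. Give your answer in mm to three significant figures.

d = 120 mm

σ_allow = σ_y/n = 120/3.5 = 34.29 MPa.
For a solid shaft σ_b = 32M/(πd³) and τ = 16T/(πd³), so the von Mises stress is σ' = (16/πd³)·√(4M²+3T²).
√(4M²+3T²) = √(4×(4.210×10^6)² + 3×(4.740×10^6)²) = 1.176×10^7 N·mm.
d³ = 16×1.176×10^7/(π×34.29) = 1.747×10^6 mm³.
d = 120.4 mm.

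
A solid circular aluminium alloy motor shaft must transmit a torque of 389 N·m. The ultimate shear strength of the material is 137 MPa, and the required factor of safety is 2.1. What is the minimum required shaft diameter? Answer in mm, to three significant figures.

Allowable shear stress τ_allow = 137/2.1 = 65.24 MPa.
For a solid shaft τ = 16T/(πd³), so d³ = 16T/(π τ_allow) = 16×389000/(π×65.24) = 30370 mm³.
d = (30370)^(1/3) = 31.20 mm.

d = 31.2 mm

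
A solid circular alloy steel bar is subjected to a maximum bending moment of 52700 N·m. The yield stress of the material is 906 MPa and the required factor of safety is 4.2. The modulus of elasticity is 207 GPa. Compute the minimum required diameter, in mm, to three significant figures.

σ_allow = 906/4.2 = 215.7 MPa.
For a solid circular section σ = 32M/(πd³), so d³ = 32M/(π σ_allow) = 32×5.2700×10^7/(π×215.7) = 2.488×10^6 mm³.
d = 135.5 mm.

d = 136 mm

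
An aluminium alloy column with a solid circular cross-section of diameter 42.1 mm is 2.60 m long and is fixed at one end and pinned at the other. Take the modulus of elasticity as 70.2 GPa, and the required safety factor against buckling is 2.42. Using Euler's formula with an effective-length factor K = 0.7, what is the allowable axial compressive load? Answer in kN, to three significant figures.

I = πd⁴/64 = π×42.1⁴/64 = 154200 mm⁴.
Effective length L_e = KL = 0.7×2.60 m = 1820 mm.
Euler critical load P_cr = π²EI/L_e² = π²×70200×154200/1820² = 32250 N.
P_allow = P_cr/n = 32250/2.42 = 13330 N.

P_allow = 13.3 kN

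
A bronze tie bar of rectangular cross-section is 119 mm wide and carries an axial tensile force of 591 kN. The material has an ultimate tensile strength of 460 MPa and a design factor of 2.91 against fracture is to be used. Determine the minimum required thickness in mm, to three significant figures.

t = 31.4 mm

σ_allow = 460/2.91 = 158.1 MPa.
Required area A = F/σ_allow = 591000/158.1 = 3739 mm².
t = A/w = 3739/119 = 31.42 mm.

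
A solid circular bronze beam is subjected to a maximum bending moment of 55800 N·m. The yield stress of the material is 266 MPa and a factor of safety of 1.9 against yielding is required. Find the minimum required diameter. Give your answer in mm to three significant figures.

d = 160 mm

σ_allow = 266/1.9 = 140.0 MPa.
For a solid circular section σ = 32M/(πd³), so d³ = 32M/(π σ_allow) = 32×5.5800×10^7/(π×140.0) = 4.060×10^6 mm³.
d = 159.5 mm.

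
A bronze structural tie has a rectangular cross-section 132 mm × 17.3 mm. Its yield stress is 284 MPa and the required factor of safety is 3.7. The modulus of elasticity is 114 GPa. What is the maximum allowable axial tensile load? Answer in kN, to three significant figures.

σ_allow = 284/3.7 = 76.76 MPa.
A = 132×17.3 = 2284 mm².
F_allow = σ_allow × A = 76.76×2284 = 175300 N.

F_allow = 175 kN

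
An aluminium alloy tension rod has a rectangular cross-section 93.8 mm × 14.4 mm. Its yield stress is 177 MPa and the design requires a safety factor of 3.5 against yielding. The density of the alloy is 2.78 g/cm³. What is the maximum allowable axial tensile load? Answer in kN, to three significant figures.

σ_allow = 177/3.5 = 50.57 MPa.
A = 93.8×14.4 = 1351 mm².
F_allow = σ_allow × A = 50.57×1351 = 68310 N.

F_allow = 68.3 kN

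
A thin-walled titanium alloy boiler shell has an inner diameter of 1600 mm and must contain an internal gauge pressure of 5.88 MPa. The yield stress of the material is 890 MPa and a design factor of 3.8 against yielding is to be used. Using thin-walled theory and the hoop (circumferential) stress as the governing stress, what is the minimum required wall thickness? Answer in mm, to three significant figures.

t = 20.1 mm

σ_allow = 890/3.8 = 234.2 MPa.
Hoop stress σ_h = pD/(2t), so t = pD/(2σ_allow) = 5.88×1600/(2×234.2) = 20.08 mm.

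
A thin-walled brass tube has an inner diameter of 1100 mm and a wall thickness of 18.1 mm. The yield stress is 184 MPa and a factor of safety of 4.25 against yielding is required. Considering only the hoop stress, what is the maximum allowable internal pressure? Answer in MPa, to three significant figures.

p_allow = 1.42 MPa

σ_allow = 184/4.25 = 43.29 MPa.
σ_h = pD/(2t) → p_allow = 2σ_allow t/D = 2×43.29×18.1/1100 = 1.425 MPa.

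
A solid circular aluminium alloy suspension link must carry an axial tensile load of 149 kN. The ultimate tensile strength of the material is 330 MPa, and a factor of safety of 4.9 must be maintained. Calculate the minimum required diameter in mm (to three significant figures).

Allowable stress σ_allow = 330/4.9 = 67.35 MPa.
Required area A = F/σ_allow = 149000/67.35 = 2212 mm².
A = πd²/4 → d = √(4A/π) = 53.07 mm.

d = 53.1 mm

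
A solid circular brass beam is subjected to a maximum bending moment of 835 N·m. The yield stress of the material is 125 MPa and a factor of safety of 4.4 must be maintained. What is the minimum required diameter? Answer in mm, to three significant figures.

σ_allow = 125/4.4 = 28.41 MPa.
For a solid circular section σ = 32M/(πd³), so d³ = 32M/(π σ_allow) = 32×835000/(π×28.41) = 299400 mm³.
d = 66.90 mm.

d = 66.9 mm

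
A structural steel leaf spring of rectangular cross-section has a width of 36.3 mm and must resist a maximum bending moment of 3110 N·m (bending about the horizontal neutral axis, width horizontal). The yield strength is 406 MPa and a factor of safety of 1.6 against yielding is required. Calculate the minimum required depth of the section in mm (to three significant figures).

h = 45.0 mm

σ_allow = 406/1.6 = 253.8 MPa.
For a rectangular section σ = 6M/(bh²), so h² = 6M/(b σ_allow) = 6×3110000/(36.3×253.8) = 2026 mm².
h = 45.01 mm.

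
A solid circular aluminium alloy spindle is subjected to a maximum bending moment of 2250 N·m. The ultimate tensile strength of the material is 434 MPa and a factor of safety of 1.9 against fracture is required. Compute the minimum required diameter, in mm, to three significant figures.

d = 46.5 mm

σ_allow = 434/1.9 = 228.4 MPa.
For a solid circular section σ = 32M/(πd³), so d³ = 32M/(π σ_allow) = 32×2250000/(π×228.4) = 100300 mm³.
d = 46.47 mm.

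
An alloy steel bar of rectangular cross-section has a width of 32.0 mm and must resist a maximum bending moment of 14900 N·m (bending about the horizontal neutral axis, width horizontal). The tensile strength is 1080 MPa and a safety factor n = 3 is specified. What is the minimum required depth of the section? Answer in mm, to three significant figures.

σ_allow = 1080/3 = 360.0 MPa.
For a rectangular section σ = 6M/(bh²), so h² = 6M/(b σ_allow) = 6×1.4900×10^7/(32.0×360.0) = 7760 mm².
h = 88.09 mm.

h = 88.1 mm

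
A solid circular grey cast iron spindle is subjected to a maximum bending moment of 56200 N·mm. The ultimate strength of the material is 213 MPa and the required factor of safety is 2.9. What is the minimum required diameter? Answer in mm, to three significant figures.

d = 19.8 mm

σ_allow = 213/2.9 = 73.45 MPa.
For a solid circular section σ = 32M/(πd³), so d³ = 32M/(π σ_allow) = 32×56200/(π×73.45) = 7794 mm³.
d = 19.83 mm.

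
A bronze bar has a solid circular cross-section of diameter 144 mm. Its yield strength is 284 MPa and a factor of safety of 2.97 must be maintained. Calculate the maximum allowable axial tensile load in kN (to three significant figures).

F_allow = 1560 kN

σ_allow = 284/2.97 = 95.62 MPa.
A = πd²/4 = π×144²/4 = 16290 mm².
F_allow = σ_allow × A = 95.62×16290 = 1.557×10^6 N.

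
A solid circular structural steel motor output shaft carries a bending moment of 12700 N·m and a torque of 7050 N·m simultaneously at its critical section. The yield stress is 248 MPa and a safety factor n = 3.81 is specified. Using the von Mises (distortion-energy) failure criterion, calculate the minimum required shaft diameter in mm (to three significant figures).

σ_allow = σ_y/n = 248/3.81 = 65.09 MPa.
For a solid shaft σ_b = 32M/(πd³) and τ = 16T/(πd³), so the von Mises stress is σ' = (16/πd³)·√(4M²+3T²).
√(4M²+3T²) = √(4×(1.270×10^7)² + 3×(7.050×10^6)²) = 2.818×10^7 N·mm.
d³ = 16×2.818×10^7/(π×65.09) = 2.205×10^6 mm³.
d = 130.2 mm.

d = 130 mm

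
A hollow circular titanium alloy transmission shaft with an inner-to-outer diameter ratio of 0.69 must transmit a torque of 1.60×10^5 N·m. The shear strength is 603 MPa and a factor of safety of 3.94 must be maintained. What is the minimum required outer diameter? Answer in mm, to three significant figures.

τ_allow = 603/3.94 = 153.0 MPa.
For a hollow shaft τ = 16T/[πd_o³(1−k⁴)] with k = 0.69, so 1−k⁴ = 0.7733.
d_o³ = 16T/[π τ_allow (1−k⁴)] = 16×1.6000×10^8/(π×153.0×0.7733) = 6.885×10^6 mm³.
d_o = 190.2 mm.

d_o = 190 mm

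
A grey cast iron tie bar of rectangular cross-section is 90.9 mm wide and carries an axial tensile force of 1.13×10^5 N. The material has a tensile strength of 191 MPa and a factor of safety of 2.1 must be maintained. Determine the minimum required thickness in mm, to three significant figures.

t = 13.7 mm

σ_allow = 191/2.1 = 90.95 MPa.
Required area A = F/σ_allow = 113000/90.95 = 1242 mm².
t = A/w = 1242/90.9 = 13.67 mm.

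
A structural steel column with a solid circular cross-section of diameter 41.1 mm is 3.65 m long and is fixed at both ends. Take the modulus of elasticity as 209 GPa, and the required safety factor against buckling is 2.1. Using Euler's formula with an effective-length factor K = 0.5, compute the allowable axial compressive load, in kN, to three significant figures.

I = πd⁴/64 = π×41.1⁴/64 = 140100 mm⁴.
Effective length L_e = KL = 0.5×3.65 m = 1825 mm.
Euler critical load P_cr = π²EI/L_e² = π²×209000×140100/1825² = 86750 N.
P_allow = P_cr/n = 86750/2.1 = 41310 N.

P_allow = 41.3 kN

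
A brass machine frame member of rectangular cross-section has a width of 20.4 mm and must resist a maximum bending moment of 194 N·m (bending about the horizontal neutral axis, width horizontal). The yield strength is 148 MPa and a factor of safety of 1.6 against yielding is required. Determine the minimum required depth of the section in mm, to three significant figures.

h = 24.8 mm

σ_allow = 148/1.6 = 92.50 MPa.
For a rectangular section σ = 6M/(bh²), so h² = 6M/(b σ_allow) = 6×194000/(20.4×92.50) = 616.9 mm².
h = 24.84 mm.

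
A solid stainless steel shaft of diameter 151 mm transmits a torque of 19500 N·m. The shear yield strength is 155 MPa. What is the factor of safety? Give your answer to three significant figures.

n = 5.37

τ = 16T/(πd³) = 16×1.9500×10^7/(π×151³) = 28.85 MPa.
n = τ_limit/τ = 155/28.85 = 5.374.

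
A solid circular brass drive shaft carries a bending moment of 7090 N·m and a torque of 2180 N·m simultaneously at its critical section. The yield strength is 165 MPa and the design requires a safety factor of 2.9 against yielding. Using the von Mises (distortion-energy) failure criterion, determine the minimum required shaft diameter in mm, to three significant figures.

d = 110 mm

σ_allow = σ_y/n = 165/2.9 = 56.90 MPa.
For a solid shaft σ_b = 32M/(πd³) and τ = 16T/(πd³), so the von Mises stress is σ' = (16/πd³)·√(4M²+3T²).
√(4M²+3T²) = √(4×(7.090×10^6)² + 3×(2.180×10^6)²) = 1.467×10^7 N·mm.
d³ = 16×1.467×10^7/(π×56.90) = 1.314×10^6 mm³.
d = 109.5 mm.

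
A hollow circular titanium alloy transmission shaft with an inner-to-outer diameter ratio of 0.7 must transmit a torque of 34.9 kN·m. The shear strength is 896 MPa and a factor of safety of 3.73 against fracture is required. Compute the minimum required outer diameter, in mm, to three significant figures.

τ_allow = 896/3.73 = 240.2 MPa.
For a hollow shaft τ = 16T/[πd_o³(1−k⁴)] with k = 0.7, so 1−k⁴ = 0.7599.
d_o³ = 16T/[π τ_allow (1−k⁴)] = 16×3.4900×10^7/(π×240.2×0.7599) = 973700 mm³.
d_o = 99.12 mm.

d_o = 99.1 mm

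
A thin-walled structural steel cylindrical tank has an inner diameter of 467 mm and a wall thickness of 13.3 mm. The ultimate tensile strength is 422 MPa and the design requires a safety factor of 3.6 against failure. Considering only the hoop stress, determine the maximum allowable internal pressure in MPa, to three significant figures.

p_allow = 6.68 MPa

σ_allow = 422/3.6 = 117.2 MPa.
σ_h = pD/(2t) → p_allow = 2σ_allow t/D = 2×117.2×13.3/467 = 6.677 MPa.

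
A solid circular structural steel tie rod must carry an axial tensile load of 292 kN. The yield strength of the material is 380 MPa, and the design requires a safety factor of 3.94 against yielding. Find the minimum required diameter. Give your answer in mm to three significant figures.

d = 62.1 mm

Allowable stress σ_allow = 380/3.94 = 96.45 MPa.
Required area A = F/σ_allow = 292000/96.45 = 3028 mm².
A = πd²/4 → d = √(4A/π) = 62.09 mm.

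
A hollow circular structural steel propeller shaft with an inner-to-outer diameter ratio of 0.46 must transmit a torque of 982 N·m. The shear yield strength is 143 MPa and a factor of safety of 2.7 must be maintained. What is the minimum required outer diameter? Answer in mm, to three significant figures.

d_o = 46.2 mm

τ_allow = 143/2.7 = 52.96 MPa.
For a hollow shaft τ = 16T/[πd_o³(1−k⁴)] with k = 0.46, so 1−k⁴ = 0.9552.
d_o³ = 16T/[π τ_allow (1−k⁴)] = 16×982000/(π×52.96×0.9552) = 98860 mm³.
d_o = 46.24 mm.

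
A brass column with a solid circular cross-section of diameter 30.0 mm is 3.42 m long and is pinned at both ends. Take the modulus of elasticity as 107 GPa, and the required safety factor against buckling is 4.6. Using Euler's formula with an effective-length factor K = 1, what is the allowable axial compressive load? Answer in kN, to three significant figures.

I = πd⁴/64 = π×30.0⁴/64 = 39760 mm⁴.
Effective length L_e = KL = 1×3.42 m = 3420 mm.
Euler critical load P_cr = π²EI/L_e² = π²×107000×39760/3420² = 3590 N.
P_allow = P_cr/n = 3590/4.6 = 780.4 N.

P_allow = 0.780 kN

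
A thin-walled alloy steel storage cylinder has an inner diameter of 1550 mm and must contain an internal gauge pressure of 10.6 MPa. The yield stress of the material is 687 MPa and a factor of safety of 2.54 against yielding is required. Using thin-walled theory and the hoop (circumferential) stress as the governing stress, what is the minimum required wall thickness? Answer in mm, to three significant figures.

σ_allow = 687/2.54 = 270.5 MPa.
Hoop stress σ_h = pD/(2t), so t = pD/(2σ_allow) = 10.6×1550/(2×270.5) = 30.37 mm.

t = 30.4 mm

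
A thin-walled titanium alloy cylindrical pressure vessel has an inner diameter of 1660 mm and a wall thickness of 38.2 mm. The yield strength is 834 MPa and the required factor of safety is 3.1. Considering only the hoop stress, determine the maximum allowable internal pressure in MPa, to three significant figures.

p_allow = 12.4 MPa

σ_allow = 834/3.1 = 269.0 MPa.
σ_h = pD/(2t) → p_allow = 2σ_allow t/D = 2×269.0×38.2/1660 = 12.38 MPa.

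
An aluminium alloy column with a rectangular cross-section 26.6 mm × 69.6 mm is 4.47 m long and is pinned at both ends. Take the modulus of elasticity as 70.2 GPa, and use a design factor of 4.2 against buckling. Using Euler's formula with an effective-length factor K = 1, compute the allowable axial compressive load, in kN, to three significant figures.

P_allow = 0.901 kN

Buckling occurs about the weak axis: I_min = h·b³/12 = 69.6×26.6³/12 = 109200 mm⁴ (b = 26.6 mm is the smaller dimension).
Effective length L_e = KL = 1×4.47 m = 4470 mm.
Euler critical load P_cr = π²EI/L_e² = π²×70200×109200/4470² = 3785 N.
P_allow = P_cr/n = 3785/4.2 = 901.3 N.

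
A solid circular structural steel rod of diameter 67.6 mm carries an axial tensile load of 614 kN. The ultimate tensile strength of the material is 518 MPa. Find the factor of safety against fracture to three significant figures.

n = 3.03

A = πd²/4 = 3589 mm².
σ = F/A = 614000/3589 = 171.1 MPa.
n = 518/171.1 = 3.028.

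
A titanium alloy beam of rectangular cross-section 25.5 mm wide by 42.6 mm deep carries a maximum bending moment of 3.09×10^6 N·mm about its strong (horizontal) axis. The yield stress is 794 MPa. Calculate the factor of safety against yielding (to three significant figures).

Section modulus S = bh²/6 = 25.5×42.6²/6 = 7713 mm³.
σ = M/S = 3090000/7713 = 400.6 MPa.
n = 794/400.6 = 1.982.

n = 1.98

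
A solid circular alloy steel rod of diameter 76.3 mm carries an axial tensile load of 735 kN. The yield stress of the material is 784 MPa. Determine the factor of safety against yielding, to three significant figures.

A = πd²/4 = 4572 mm².
σ = F/A = 735000/4572 = 160.7 MPa.
n = 784/160.7 = 4.877.

n = 4.88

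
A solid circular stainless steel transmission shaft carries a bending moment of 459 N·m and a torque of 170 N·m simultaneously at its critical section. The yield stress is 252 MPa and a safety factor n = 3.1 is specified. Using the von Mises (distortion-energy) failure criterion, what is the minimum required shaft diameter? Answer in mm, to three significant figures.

d = 39.2 mm

σ_allow = σ_y/n = 252/3.1 = 81.29 MPa.
For a solid shaft σ_b = 32M/(πd³) and τ = 16T/(πd³), so the von Mises stress is σ' = (16/πd³)·√(4M²+3T²).
√(4M²+3T²) = √(4×(459000)² + 3×(170000)²) = 964100 N·mm.
d³ = 16×964100/(π×81.29) = 60400 mm³.
d = 39.24 mm.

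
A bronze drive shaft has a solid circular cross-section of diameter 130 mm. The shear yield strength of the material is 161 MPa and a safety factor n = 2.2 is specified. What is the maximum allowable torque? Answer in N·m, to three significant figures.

T_allow = 31600 N·m

τ_allow = 161/2.2 = 73.18 MPa.
For a solid shaft T_allow = τ_allow·πd³/16; πd³/16 = π×130³/16 = 431400 mm³.
T_allow = 73.18×431400 = 3.157×10^7 N·mm = 31570 N·m.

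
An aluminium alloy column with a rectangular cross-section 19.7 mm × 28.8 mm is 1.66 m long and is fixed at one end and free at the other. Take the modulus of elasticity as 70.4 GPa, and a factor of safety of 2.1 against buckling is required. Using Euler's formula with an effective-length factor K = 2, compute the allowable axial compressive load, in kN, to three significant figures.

Buckling occurs about the weak axis: I_min = h·b³/12 = 28.8×19.7³/12 = 18350 mm⁴ (b = 19.7 mm is the smaller dimension).
Effective length L_e = KL = 2×1.66 m = 3320 mm.
Euler critical load P_cr = π²EI/L_e² = π²×70400×18350/3320² = 1157 N.
P_allow = P_cr/n = 1157/2.1 = 550.8 N.

P_allow = 0.551 kN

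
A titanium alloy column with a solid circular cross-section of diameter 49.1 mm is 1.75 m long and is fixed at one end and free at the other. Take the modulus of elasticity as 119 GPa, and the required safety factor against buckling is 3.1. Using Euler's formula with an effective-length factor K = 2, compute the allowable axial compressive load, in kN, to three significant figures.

P_allow = 8.82 kN

I = πd⁴/64 = π×49.1⁴/64 = 285300 mm⁴.
Effective length L_e = KL = 2×1.75 m = 3500 mm.
Euler critical load P_cr = π²EI/L_e² = π²×119000×285300/3500² = 27350 N.
P_allow = P_cr/n = 27350/3.1 = 8824 N.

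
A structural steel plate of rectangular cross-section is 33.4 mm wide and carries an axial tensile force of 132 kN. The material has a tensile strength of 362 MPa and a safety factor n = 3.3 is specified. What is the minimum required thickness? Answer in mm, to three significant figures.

t = 36.0 mm

σ_allow = 362/3.3 = 109.7 MPa.
Required area A = F/σ_allow = 132000/109.7 = 1203 mm².
t = A/w = 1203/33.4 = 36.03 mm.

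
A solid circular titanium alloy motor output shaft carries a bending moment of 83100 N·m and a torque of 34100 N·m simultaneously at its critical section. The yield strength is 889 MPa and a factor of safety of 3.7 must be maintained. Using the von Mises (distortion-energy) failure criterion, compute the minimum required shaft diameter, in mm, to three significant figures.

σ_allow = σ_y/n = 889/3.7 = 240.3 MPa.
For a solid shaft σ_b = 32M/(πd³) and τ = 16T/(πd³), so the von Mises stress is σ' = (16/πd³)·√(4M²+3T²).
√(4M²+3T²) = √(4×(8.310×10^7)² + 3×(3.410×10^7)²) = 1.764×10^8 N·mm.
d³ = 16×1.764×10^8/(π×240.3) = 3.739×10^6 mm³.
d = 155.2 mm.

d = 155 mm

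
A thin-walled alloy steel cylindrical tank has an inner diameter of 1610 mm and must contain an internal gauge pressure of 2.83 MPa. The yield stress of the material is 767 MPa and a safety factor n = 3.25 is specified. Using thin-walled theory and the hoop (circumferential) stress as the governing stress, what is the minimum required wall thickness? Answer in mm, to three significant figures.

t = 9.65 mm

σ_allow = 767/3.25 = 236.0 MPa.
Hoop stress σ_h = pD/(2t), so t = pD/(2σ_allow) = 2.83×1610/(2×236.0) = 9.653 mm.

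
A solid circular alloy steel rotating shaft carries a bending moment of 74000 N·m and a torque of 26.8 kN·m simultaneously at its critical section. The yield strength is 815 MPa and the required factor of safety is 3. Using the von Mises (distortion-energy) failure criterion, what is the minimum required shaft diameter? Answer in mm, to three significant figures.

σ_allow = σ_y/n = 815/3 = 271.7 MPa.
For a solid shaft σ_b = 32M/(πd³) and τ = 16T/(πd³), so the von Mises stress is σ' = (16/πd³)·√(4M²+3T²).
√(4M²+3T²) = √(4×(7.400×10^7)² + 3×(2.680×10^7)²) = 1.551×10^8 N·mm.
d³ = 16×1.551×10^8/(π×271.7) = 2.908×10^6 mm³.
d = 142.7 mm.

d = 143 mm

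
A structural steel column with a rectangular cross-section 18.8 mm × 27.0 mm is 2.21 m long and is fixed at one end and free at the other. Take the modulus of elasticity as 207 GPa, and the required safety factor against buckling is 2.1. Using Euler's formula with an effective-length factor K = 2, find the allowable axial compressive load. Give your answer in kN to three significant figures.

Buckling occurs about the weak axis: I_min = h·b³/12 = 27.0×18.8³/12 = 14950 mm⁴ (b = 18.8 mm is the smaller dimension).
Effective length L_e = KL = 2×2.21 m = 4420 mm.
Euler critical load P_cr = π²EI/L_e² = π²×207000×14950/4420² = 1563 N.
P_allow = P_cr/n = 1563/2.1 = 744.5 N.

P_allow = 0.744 kN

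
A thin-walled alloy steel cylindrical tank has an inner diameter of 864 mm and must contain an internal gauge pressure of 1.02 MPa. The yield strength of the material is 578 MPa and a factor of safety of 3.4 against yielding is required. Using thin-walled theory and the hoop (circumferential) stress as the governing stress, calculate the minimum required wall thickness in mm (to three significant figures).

t = 2.59 mm

σ_allow = 578/3.4 = 170.0 MPa.
Hoop stress σ_h = pD/(2t), so t = pD/(2σ_allow) = 1.02×864/(2×170.0) = 2.592 mm.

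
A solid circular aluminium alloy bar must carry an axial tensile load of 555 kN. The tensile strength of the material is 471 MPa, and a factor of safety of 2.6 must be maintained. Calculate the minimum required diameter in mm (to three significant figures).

Allowable stress σ_allow = 471/2.6 = 181.2 MPa.
Required area A = F/σ_allow = 555000/181.2 = 3064 mm².
A = πd²/4 → d = √(4A/π) = 62.46 mm.

d = 62.5 mm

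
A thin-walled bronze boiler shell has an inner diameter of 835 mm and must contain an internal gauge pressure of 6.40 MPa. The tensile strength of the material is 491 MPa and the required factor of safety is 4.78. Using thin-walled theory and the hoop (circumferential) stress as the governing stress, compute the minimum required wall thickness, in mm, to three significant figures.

t = 26.0 mm

σ_allow = 491/4.78 = 102.7 MPa.
Hoop stress σ_h = pD/(2t), so t = pD/(2σ_allow) = 6.40×835/(2×102.7) = 26.01 mm.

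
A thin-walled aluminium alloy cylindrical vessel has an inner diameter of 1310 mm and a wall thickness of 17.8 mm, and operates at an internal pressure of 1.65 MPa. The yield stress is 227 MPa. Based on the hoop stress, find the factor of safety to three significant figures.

n = 3.74

σ_h = pD/(2t) = 1.65×1310/(2×17.8) = 60.72 MPa.
n = 227/60.72 = 3.739.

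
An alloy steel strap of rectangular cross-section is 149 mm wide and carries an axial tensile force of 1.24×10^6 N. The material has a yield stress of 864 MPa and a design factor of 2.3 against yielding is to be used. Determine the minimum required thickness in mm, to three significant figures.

t = 22.2 mm

σ_allow = 864/2.3 = 375.7 MPa.
Required area A = F/σ_allow = 1240000/375.7 = 3301 mm².
t = A/w = 3301/149 = 22.15 mm.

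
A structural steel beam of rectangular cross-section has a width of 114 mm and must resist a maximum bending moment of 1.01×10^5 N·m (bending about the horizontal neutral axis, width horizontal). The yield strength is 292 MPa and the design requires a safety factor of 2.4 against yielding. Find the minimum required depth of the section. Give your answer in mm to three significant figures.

σ_allow = 292/2.4 = 121.7 MPa.
For a rectangular section σ = 6M/(bh²), so h² = 6M/(b σ_allow) = 6×1.0100×10^8/(114×121.7) = 43690 mm².
h = 209.0 mm.

h = 209 mm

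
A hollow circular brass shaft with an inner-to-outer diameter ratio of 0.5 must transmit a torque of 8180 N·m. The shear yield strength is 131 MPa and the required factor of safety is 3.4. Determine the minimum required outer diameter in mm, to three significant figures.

τ_allow = 131/3.4 = 38.53 MPa.
For a hollow shaft τ = 16T/[πd_o³(1−k⁴)] with k = 0.5, so 1−k⁴ = 0.9375.
d_o³ = 16T/[π τ_allow (1−k⁴)] = 16×8180000/(π×38.53×0.9375) = 1.153×10^6 mm³.
d_o = 104.9 mm.

d_o = 105 mm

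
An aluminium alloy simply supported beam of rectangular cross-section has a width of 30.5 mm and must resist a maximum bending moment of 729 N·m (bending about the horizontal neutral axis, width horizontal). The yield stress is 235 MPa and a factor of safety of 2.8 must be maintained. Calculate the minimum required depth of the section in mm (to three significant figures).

σ_allow = 235/2.8 = 83.93 MPa.
For a rectangular section σ = 6M/(bh²), so h² = 6M/(b σ_allow) = 6×729000/(30.5×83.93) = 1709 mm².
h = 41.34 mm.

h = 41.3 mm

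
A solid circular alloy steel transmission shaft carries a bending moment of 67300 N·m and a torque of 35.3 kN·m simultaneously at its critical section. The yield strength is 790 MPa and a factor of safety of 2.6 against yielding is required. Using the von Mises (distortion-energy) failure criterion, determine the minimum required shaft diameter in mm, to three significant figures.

σ_allow = σ_y/n = 790/2.6 = 303.8 MPa.
For a solid shaft σ_b = 32M/(πd³) and τ = 16T/(πd³), so the von Mises stress is σ' = (16/πd³)·√(4M²+3T²).
√(4M²+3T²) = √(4×(6.730×10^7)² + 3×(3.530×10^7)²) = 1.478×10^8 N·mm.
d³ = 16×1.478×10^8/(π×303.8) = 2.478×10^6 mm³.
d = 135.3 mm.

d = 135 mm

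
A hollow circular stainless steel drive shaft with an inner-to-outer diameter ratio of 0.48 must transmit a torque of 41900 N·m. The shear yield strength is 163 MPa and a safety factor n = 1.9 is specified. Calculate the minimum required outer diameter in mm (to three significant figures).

τ_allow = 163/1.9 = 85.79 MPa.
For a hollow shaft τ = 16T/[πd_o³(1−k⁴)] with k = 0.48, so 1−k⁴ = 0.9469.
d_o³ = 16T/[π τ_allow (1−k⁴)] = 16×4.1900×10^7/(π×85.79×0.9469) = 2.627×10^6 mm³.
d_o = 138.0 mm.

d_o = 138 mm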